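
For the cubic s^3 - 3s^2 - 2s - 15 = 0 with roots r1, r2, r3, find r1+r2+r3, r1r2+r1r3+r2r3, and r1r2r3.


Monic cubic s^3+bs^2+cs+d=0: sum=-b, pairwise sum=c, product=-d.
b=-3, c=-2, d=-15
r1+r2+r3 = 3
r1r2+r1r3+r2r3 = -2
r1r2r3 = 15


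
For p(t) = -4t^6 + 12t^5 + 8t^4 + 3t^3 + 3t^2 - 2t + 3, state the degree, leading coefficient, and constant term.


Highest power of t is 6, with coefficient -4. Constant term is 3.
Degree = 6, leading coefficient = -4, constant term = 3


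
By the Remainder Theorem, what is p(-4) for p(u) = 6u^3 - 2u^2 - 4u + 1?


By the Remainder Theorem, the remainder equals p(-4):
  6*(-4)^3 = -384
  -2*(-4)^2 = -32
  -4*(-4)^1 = 16
  constant: 1
Sum: -384 - 32 + 16 + 1 = -399


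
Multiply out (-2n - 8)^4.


Expand (-2n - 8)^4 by repeated multiplication:
  (-2n - 8)^2 = 4n^2 + 32n + 64
  (-2n - 8)^3 = -8n^3 - 96n^2 - 384n - 512
= 16n^4 + 256n^3 + 1536n^2 + 4096n + 4096


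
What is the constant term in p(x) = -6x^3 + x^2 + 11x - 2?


Read off the constant term: -2


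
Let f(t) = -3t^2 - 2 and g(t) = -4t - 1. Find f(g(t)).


Substitute g(t) into f:
f(g(t)) = -3*(-4t - 1)^2 + (-2)
(-4t - 1)^2 = 16t^2 + 8t + 1
Expand and combine: -48t^2 - 24t - 5


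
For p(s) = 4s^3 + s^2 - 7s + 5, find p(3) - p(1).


p(3) = 101
p(1) = 3
p(3) - p(1) = 101 - 3 = 98


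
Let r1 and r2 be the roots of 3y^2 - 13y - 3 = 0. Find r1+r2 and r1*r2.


For ay^2+by+c=0: sum = -b/a, product = c/a.
a=3, b=-13, c=-3
Sum = -(-13)/3 = 13/3
Product = (-3)/3 = -1


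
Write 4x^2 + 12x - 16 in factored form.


Roots satisfy r1 + r2 = -b/a = -3 and r1*r2 = c/a = -4.
So r1 = 1, r2 = -4.
4x^2 + 12x - 16 = 4(x - r1)(x - r2) = 4(x - 1)(x + 4)


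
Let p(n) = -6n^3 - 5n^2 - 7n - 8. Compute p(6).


Using direct substitution:
  -6 * (6)^3 = -1296
  -5 * (6)^2 = -180
  -7 * (6)^1 = -42
  constant: -8
Sum = -1296 - 180 - 42 - 8 = -1526


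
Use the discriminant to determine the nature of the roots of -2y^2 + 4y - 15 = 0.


D = b^2 - 4ac = (4)^2 - 4(-2)(-15) = 16 - 120 = -104
Since D < 0: two complex conjugate roots (no real roots)


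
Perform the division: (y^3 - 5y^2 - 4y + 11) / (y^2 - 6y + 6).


(y^3 - 5y^2 - 4y + 11) / (y^2 - 6y + 6)
Step 1: y * (y^2 - 6y + 6) = y^3 - 6y^2 + 6y; subtract.
Step 2: 1 * (y^2 - 6y + 6) = y^2 - 6y + 6; subtract.
Quotient: y + 1, Remainder: -4y + 5


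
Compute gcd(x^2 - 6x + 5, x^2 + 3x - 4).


Factor each:
  x^2 - 6x + 5 = (x - 1)(x - 5)
  x^2 + 3x - 4 = (x - 1)(x + 4)
Common monic factor: x - 1


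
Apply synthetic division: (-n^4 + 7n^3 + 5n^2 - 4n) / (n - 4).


Synthetic division with c = 4. Coefficients: -1, 7, 5, -4, 0
Bring down -1.
  -1 * 4 = -4; -4 + 7 = 3
  3 * 4 = 12; 12 + 5 = 17
  17 * 4 = 68; 68 - 4 = 64
  64 * 4 = 256; 256 + 0 = 256
Quotient: -n^3 + 3n^2 + 17n + 64, Remainder: 256


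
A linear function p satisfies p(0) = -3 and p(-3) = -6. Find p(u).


p(u) = mu + b. Using p(0)=-3, p(-3)=-6:
m = (-3 + 6)/(0 + 3) = 3/3 = 1
b = -3 - m*(0) = -3 = -3
p(u) = u - 3


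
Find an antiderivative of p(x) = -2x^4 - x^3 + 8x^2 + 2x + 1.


Reverse power rule on each term:
  ∫ -2x^4 dx = -(2/5)x^5
  ∫ -x^3 dx = -(1/4)x^4
  ∫ 8x^2 dx = (8/3)x^3
  ∫ 2x dx = x^2
  ∫ 1 dx = x
F(x) = -(2/5)x^5 - (1/4)x^4 + (8/3)x^3 + x^2 + x + C


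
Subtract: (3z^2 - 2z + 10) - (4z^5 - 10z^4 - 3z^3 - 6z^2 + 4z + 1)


Distribute the minus sign:
  (3z^2 - 2z + 10)
- (4z^5 - 10z^4 - 3z^3 - 6z^2 + 4z + 1)
Negate second polynomial: -4z^5 + 10z^4 + 3z^3 + 6z^2 - 4z - 1
Add: -4z^5 + 10z^4 + 3z^3 + 9z^2 - 6z + 9


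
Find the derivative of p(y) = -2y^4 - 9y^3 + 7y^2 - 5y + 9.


Apply the power rule term by term:
  d/dy(-2y^4) = -8y^3
  d/dy(-9y^3) = -27y^2
  d/dy(7y^2) = 14y
  d/dy(-5y) = -5
  d/dy(9) = 0
p'(y) = -8y^3 - 27y^2 + 14y - 5


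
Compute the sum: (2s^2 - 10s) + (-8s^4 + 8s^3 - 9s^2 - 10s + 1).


Align terms by degree and add:
  2s^2 - 10s
  -8s^4 + 8s^3 - 9s^2 - 10s + 1
= -8s^4 + 8s^3 - 7s^2 - 20s + 1


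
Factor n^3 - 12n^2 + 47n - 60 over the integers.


Try integer roots (divisors of -60). n=4: p(4)=0.
Divide out (n - 4): quotient is n^2 - 8n + 15.
Factor the quadratic: (n - 3)(n - 5)
Result: (n - 4)(n - 3)(n - 5)


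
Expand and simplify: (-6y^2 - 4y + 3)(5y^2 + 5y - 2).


Distribute each term of the first polynomial:
  (-6y^2)(5y^2 + 5y - 2) = -30y^4 - 30y^3 + 12y^2
  (-4y)(5y^2 + 5y - 2) = -20y^3 - 20y^2 + 8y
  (3)(5y^2 + 5y - 2) = 15y^2 + 15y - 6
Sum: -30y^4 - 50y^3 + 7y^2 + 23y - 6


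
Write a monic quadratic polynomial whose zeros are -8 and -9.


p(n) = (n + 8)(n + 9)
Expand: n^2 + 17n + 72


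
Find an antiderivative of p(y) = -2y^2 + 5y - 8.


Reverse power rule on each term:
  ∫ -2y^2 dy = -(2/3)y^3
  ∫ 5y dy = (5/2)y^2
  ∫ -8 dy = -8y
F(y) = -(2/3)y^3 + (5/2)y^2 - 8y + C


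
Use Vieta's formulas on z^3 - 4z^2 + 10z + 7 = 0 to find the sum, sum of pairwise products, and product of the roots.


Monic cubic z^3+bz^2+cz+d=0: sum=-b, pairwise sum=c, product=-d.
b=-4, c=10, d=7
r1+r2+r3 = 4
r1r2+r1r3+r2r3 = 10
r1r2r3 = -7


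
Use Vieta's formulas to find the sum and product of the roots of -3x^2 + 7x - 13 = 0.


For ax^2+bx+c=0: sum = -b/a, product = c/a.
a=-3, b=7, c=-13
Sum = -(7)/-3 = 7/3
Product = (-13)/-3 = 13/3


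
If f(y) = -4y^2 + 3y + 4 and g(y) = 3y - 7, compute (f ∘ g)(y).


Substitute g(y) into f:
f(g(y)) = -4*(3y - 7)^2 + 3*(3y - 7) + 4
(3y - 7)^2 = 9y^2 - 42y + 49
Expand and combine: -36y^2 + 177y - 213


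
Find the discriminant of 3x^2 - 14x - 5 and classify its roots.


D = b^2 - 4ac = (-14)^2 - 4(3)(-5) = 196 + 60 = 256
Since D > 0: two distinct rational roots


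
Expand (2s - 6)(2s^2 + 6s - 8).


Distribute each term of the first polynomial:
  (2s)(2s^2 + 6s - 8) = 4s^3 + 12s^2 - 16s
  (-6)(2s^2 + 6s - 8) = -12s^2 - 36s + 48
Sum: 4s^3 - 52s + 48


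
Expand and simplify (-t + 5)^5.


Expand (-t + 5)^5 by repeated multiplication:
  (-t + 5)^2 = t^2 - 10t + 25
  (-t + 5)^3 = -t^3 + 15t^2 - 75t + 125
  (-t + 5)^4 = t^4 - 20t^3 + 150t^2 - 500t + 625
= -t^5 + 25t^4 - 250t^3 + 1250t^2 - 3125t + 3125


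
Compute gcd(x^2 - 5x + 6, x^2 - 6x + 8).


Factor each:
  x^2 - 5x + 6 = (x - 2)(x - 3)
  x^2 - 6x + 8 = (x - 2)(x - 4)
Common monic factor: x - 2


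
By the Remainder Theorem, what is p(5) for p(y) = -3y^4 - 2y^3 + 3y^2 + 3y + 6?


By the Remainder Theorem, the remainder equals p(5):
  -3*(5)^4 = -1875
  -2*(5)^3 = -250
  3*(5)^2 = 75
  3*(5)^1 = 15
  constant: 6
Sum: -1875 - 250 + 75 + 15 + 6 = -2029


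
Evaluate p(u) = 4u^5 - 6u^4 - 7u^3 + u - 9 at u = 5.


Using direct substitution:
  4 * (5)^5 = 12500
  -6 * (5)^4 = -3750
  -7 * (5)^3 = -875
  0 * (5)^2 = 0
  1 * (5)^1 = 5
  constant: -9
Sum = 12500 - 3750 - 875 + 0 + 5 - 9 = 7871


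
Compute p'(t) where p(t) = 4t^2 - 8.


Apply the power rule term by term:
  d/dt(4t^2) = 8t
  d/dt(-8) = 0
p'(t) = 8t


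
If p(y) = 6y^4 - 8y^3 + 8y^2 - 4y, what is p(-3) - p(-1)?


p(-3) = 786
p(-1) = 26
p(-3) - p(-1) = 786 - 26 = 760


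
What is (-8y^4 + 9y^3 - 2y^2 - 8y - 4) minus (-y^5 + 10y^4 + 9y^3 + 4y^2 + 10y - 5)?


Distribute the minus sign:
  (-8y^4 + 9y^3 - 2y^2 - 8y - 4)
- (-y^5 + 10y^4 + 9y^3 + 4y^2 + 10y - 5)
Negate second polynomial: y^5 - 10y^4 - 9y^3 - 4y^2 - 10y + 5
Add: y^5 - 18y^4 - 6y^2 - 18y + 1


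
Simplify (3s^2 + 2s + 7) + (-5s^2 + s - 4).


Align terms by degree and add:
  3s^2 + 2s + 7
  -5s^2 + s - 4
= -2s^2 + 3s + 3


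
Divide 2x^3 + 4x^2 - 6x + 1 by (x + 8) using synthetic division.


Synthetic division with c = -8. Coefficients: 2, 4, -6, 1
Bring down 2.
  2 * -8 = -16; -16 + 4 = -12
  -12 * -8 = 96; 96 - 6 = 90
  90 * -8 = -720; -720 + 1 = -719
Quotient: 2x^2 - 12x + 90, Remainder: -719


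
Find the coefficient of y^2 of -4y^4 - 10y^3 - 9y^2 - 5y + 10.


Read off the coefficient of y^2: -9


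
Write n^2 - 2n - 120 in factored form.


Roots satisfy r1 + r2 = -b/a = 2 and r1*r2 = c/a = -120.
So r1 = -10, r2 = 12.
n^2 - 2n - 120 = (n - r1)(n - r2) = (n + 10)(n - 12)


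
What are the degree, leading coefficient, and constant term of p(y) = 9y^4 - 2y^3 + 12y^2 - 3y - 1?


Highest power of y is 4, with coefficient 9. Constant term is -1.
Degree = 4, leading coefficient = 9, constant term = -1


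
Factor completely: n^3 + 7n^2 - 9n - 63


Try integer roots (divisors of -63). n=-7: p(-7)=0.
Divide out (n + 7): quotient is n^2 - 9.
Factor the quadratic: (n + 3)(n - 3)
Result: (n + 7)(n + 3)(n - 3)


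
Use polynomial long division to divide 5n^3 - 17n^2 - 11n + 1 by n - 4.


(5n^3 - 17n^2 - 11n + 1) / (n - 4)
Step 1: 5n^2 * (n - 4) = 5n^3 - 20n^2; subtract.
Step 2: 3n * (n - 4) = 3n^2 - 12n; subtract.
Step 3: 1 * (n - 4) = n - 4; subtract.
Quotient: 5n^2 + 3n + 1, Remainder: 5


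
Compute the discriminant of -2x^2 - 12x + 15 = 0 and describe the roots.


D = b^2 - 4ac = (-12)^2 - 4(-2)(15) = 144 + 120 = 264
Since D > 0: two distinct irrational roots


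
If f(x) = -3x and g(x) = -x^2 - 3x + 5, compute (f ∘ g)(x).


Substitute g(x) into f:
f(g(x)) = -3*(-x^2 - 3x + 5)
Expand and combine: 3x^2 + 9x - 15


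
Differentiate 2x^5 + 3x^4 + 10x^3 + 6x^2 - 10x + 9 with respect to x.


Apply the power rule term by term:
  d/dx(2x^5) = 10x^4
  d/dx(3x^4) = 12x^3
  d/dx(10x^3) = 30x^2
  d/dx(6x^2) = 12x
  d/dx(-10x) = -10
  d/dx(9) = 0
p'(x) = 10x^4 + 12x^3 + 30x^2 + 12x - 10


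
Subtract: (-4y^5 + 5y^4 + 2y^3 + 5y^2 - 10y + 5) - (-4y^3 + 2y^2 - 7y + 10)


Distribute the minus sign:
  (-4y^5 + 5y^4 + 2y^3 + 5y^2 - 10y + 5)
- (-4y^3 + 2y^2 - 7y + 10)
Negate second polynomial: 4y^3 - 2y^2 + 7y - 10
Add: -4y^5 + 5y^4 + 6y^3 + 3y^2 - 3y - 5


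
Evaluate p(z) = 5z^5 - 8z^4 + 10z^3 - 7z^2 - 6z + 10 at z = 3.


Using direct substitution:
  5 * (3)^5 = 1215
  -8 * (3)^4 = -648
  10 * (3)^3 = 270
  -7 * (3)^2 = -63
  -6 * (3)^1 = -18
  constant: 10
Sum = 1215 - 648 + 270 - 63 - 18 + 10 = 766


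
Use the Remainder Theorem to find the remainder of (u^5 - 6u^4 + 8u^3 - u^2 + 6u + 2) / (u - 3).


By the Remainder Theorem, the remainder equals p(3):
  1*(3)^5 = 243
  -6*(3)^4 = -486
  8*(3)^3 = 216
  -1*(3)^2 = -9
  6*(3)^1 = 18
  constant: 2
Sum: 243 - 486 + 216 - 9 + 18 + 2 = -16


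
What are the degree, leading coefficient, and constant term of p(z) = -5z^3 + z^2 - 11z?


Highest power of z is 3, with coefficient -5. Constant term is 0.
Degree = 3, leading coefficient = -5, constant term = 0


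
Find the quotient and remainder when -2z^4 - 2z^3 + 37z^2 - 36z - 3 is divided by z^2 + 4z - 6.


(-2z^4 - 2z^3 + 37z^2 - 36z - 3) / (z^2 + 4z - 6)
Step 1: -2z^2 * (z^2 + 4z - 6) = -2z^4 - 8z^3 + 12z^2; subtract.
Step 2: 6z * (z^2 + 4z - 6) = 6z^3 + 24z^2 - 36z; subtract.
Step 3: 1 * (z^2 + 4z - 6) = z^2 + 4z - 6; subtract.
Quotient: -2z^2 + 6z + 1, Remainder: -4z + 3


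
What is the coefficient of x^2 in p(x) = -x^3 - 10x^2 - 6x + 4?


Read off the coefficient of x^2: -10


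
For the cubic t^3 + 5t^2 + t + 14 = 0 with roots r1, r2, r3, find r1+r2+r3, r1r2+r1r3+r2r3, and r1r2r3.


Monic cubic t^3+bt^2+ct+d=0: sum=-b, pairwise sum=c, product=-d.
b=5, c=1, d=14
r1+r2+r3 = -5
r1r2+r1r3+r2r3 = 1
r1r2r3 = -14


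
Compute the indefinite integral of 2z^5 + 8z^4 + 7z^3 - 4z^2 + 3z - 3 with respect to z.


Reverse power rule on each term:
  ∫ 2z^5 dz = (1/3)z^6
  ∫ 8z^4 dz = (8/5)z^5
  ∫ 7z^3 dz = (7/4)z^4
  ∫ -4z^2 dz = -(4/3)z^3
  ∫ 3z dz = (3/2)z^2
  ∫ -3 dz = -3z
F(z) = (1/3)z^6 + (8/5)z^5 + (7/4)z^4 - (4/3)z^3 + (3/2)z^2 - 3z + C


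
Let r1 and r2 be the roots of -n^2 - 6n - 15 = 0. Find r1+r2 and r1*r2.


For an^2+bn+c=0: sum = -b/a, product = c/a.
a=-1, b=-6, c=-15
Sum = -(-6)/-1 = -6
Product = (-15)/-1 = 15


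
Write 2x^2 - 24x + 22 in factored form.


Roots satisfy r1 + r2 = -b/a = 12 and r1*r2 = c/a = 11.
So r1 = 11, r2 = 1.
2x^2 - 24x + 22 = 2(x - r1)(x - r2) = 2(x - 11)(x - 1)


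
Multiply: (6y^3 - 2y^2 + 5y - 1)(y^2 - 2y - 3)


Distribute each term of the first polynomial:
  (6y^3)(y^2 - 2y - 3) = 6y^5 - 12y^4 - 18y^3
  (-2y^2)(y^2 - 2y - 3) = -2y^4 + 4y^3 + 6y^2
  (5y)(y^2 - 2y - 3) = 5y^3 - 10y^2 - 15y
  (-1)(y^2 - 2y - 3) = -y^2 + 2y + 3
Sum: 6y^5 - 14y^4 - 9y^3 - 5y^2 - 13y + 3


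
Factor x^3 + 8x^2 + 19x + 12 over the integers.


Try integer roots (divisors of 12). x=-4: p(-4)=0.
Divide out (x + 4): quotient is x^2 + 4x + 3.
Factor the quadratic: (x + 1)(x + 3)
Result: (x + 4)(x + 1)(x + 3)


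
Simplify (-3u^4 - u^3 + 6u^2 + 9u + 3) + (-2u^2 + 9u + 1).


Align terms by degree and add:
  -3u^4 - u^3 + 6u^2 + 9u + 3
  -2u^2 + 9u + 1
= -3u^4 - u^3 + 4u^2 + 18u + 4


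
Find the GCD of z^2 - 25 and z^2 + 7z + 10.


Factor each:
  z^2 - 25 = (z + 5)(z - 5)
  z^2 + 7z + 10 = (z + 5)(z + 2)
Common monic factor: z + 5


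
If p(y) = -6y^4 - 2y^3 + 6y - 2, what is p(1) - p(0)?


p(1) = -4
p(0) = -2
p(1) - p(0) = -4 + 2 = -2


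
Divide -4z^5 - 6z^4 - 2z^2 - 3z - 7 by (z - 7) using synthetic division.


Synthetic division with c = 7. Coefficients: -4, -6, 0, -2, -3, -7
Bring down -4.
  -4 * 7 = -28; -28 - 6 = -34
  -34 * 7 = -238; -238 + 0 = -238
  -238 * 7 = -1666; -1666 - 2 = -1668
  -1668 * 7 = -11676; -11676 - 3 = -11679
  -11679 * 7 = -81753; -81753 - 7 = -81760
Quotient: -4z^4 - 34z^3 - 238z^2 - 1668z - 11679, Remainder: -81760


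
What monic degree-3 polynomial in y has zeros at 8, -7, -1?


p(y) = (y - 8)(y + 7)(y + 1)
Expand: y^3 - 57y - 56


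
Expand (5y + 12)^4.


Expand (5y + 12)^4 by repeated multiplication:
  (5y + 12)^2 = 25y^2 + 120y + 144
  (5y + 12)^3 = 125y^3 + 900y^2 + 2160y + 1728
= 625y^4 + 6000y^3 + 21600y^2 + 34560y + 20736


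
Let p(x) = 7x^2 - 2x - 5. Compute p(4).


Using direct substitution:
  7 * (4)^2 = 112
  -2 * (4)^1 = -8
  constant: -5
Sum = 112 - 8 - 5 = 99


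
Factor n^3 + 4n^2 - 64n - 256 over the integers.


Try integer roots (divisors of -256). n=8: p(8)=0.
Divide out (n - 8): quotient is n^2 + 12n + 32.
Factor the quadratic: (n + 8)(n + 4)
Result: (n - 8)(n + 8)(n + 4)


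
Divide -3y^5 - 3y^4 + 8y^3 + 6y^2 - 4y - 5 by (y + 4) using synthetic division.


Synthetic division with c = -4. Coefficients: -3, -3, 8, 6, -4, -5
Bring down -3.
  -3 * -4 = 12; 12 - 3 = 9
  9 * -4 = -36; -36 + 8 = -28
  -28 * -4 = 112; 112 + 6 = 118
  118 * -4 = -472; -472 - 4 = -476
  -476 * -4 = 1904; 1904 - 5 = 1899
Quotient: -3y^4 + 9y^3 - 28y^2 + 118y - 476, Remainder: 1899


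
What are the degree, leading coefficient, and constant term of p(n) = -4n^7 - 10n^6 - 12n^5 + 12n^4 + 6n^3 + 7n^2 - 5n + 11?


Highest power of n is 7, with coefficient -4. Constant term is 11.
Degree = 7, leading coefficient = -4, constant term = 11


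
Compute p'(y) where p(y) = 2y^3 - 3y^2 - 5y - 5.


Apply the power rule term by term:
  d/dy(2y^3) = 6y^2
  d/dy(-3y^2) = -6y
  d/dy(-5y) = -5
  d/dy(-5) = 0
p'(y) = 6y^2 - 6y - 5


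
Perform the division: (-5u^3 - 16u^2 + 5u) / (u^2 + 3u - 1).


(-5u^3 - 16u^2 + 5u) / (u^2 + 3u - 1)
Step 1: -5u * (u^2 + 3u - 1) = -5u^3 - 15u^2 + 5u; subtract.
Step 2: -1 * (u^2 + 3u - 1) = -u^2 - 3u + 1; subtract.
Quotient: -5u - 1, Remainder: 3u - 1


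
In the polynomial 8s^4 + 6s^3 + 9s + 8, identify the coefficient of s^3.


Read off the coefficient of s^3: 6


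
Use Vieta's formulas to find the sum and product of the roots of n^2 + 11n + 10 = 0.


For an^2+bn+c=0: sum = -b/a, product = c/a.
a=1, b=11, c=10
Sum = -(11)/1 = -11
Product = (10)/1 = 10


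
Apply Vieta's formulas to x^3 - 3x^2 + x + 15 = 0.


Monic cubic x^3+bx^2+cx+d=0: sum=-b, pairwise sum=c, product=-d.
b=-3, c=1, d=15
r1+r2+r3 = 3
r1r2+r1r3+r2r3 = 1
r1r2r3 = -15


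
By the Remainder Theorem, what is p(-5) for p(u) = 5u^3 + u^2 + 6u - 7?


By the Remainder Theorem, the remainder equals p(-5):
  5*(-5)^3 = -625
  1*(-5)^2 = 25
  6*(-5)^1 = -30
  constant: -7
Sum: -625 + 25 - 30 - 7 = -637


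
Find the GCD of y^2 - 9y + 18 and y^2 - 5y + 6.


Factor each:
  y^2 - 9y + 18 = (y - 3)(y - 6)
  y^2 - 5y + 6 = (y - 3)(y - 2)
Common monic factor: y - 3


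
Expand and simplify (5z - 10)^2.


Expand (5z - 10)^2 by repeated multiplication:
= 25z^2 - 100z + 100


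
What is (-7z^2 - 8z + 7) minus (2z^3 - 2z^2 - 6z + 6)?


Distribute the minus sign:
  (-7z^2 - 8z + 7)
- (2z^3 - 2z^2 - 6z + 6)
Negate second polynomial: -2z^3 + 2z^2 + 6z - 6
Add: -2z^3 - 5z^2 - 2z + 1


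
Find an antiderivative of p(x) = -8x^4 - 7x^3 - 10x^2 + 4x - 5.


Reverse power rule on each term:
  ∫ -8x^4 dx = -(8/5)x^5
  ∫ -7x^3 dx = -(7/4)x^4
  ∫ -10x^2 dx = -(10/3)x^3
  ∫ 4x dx = 2x^2
  ∫ -5 dx = -5x
F(x) = -(8/5)x^5 - (7/4)x^4 - (10/3)x^3 + 2x^2 - 5x + C


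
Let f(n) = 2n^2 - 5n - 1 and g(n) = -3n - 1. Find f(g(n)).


Substitute g(n) into f:
f(g(n)) = 2*(-3n - 1)^2 + (-5)*(-3n - 1) + (-1)
(-3n - 1)^2 = 9n^2 + 6n + 1
Expand and combine: 18n^2 + 27n + 6


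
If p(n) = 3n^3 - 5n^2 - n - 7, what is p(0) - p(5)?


p(0) = -7
p(5) = 238
p(0) - p(5) = -7 - 238 = -245


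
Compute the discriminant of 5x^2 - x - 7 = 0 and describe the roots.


D = b^2 - 4ac = (-1)^2 - 4(5)(-7) = 1 + 140 = 141
Since D > 0: two distinct irrational roots


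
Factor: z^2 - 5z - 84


Roots satisfy r1 + r2 = -b/a = 5 and r1*r2 = c/a = -84.
So r1 = 12, r2 = -7.
z^2 - 5z - 84 = (z - r1)(z - r2) = (z - 12)(z + 7)


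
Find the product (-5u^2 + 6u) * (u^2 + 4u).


Distribute each term of the first polynomial:
  (-5u^2)(u^2 + 4u) = -5u^4 - 20u^3
  (6u)(u^2 + 4u) = 6u^3 + 24u^2
Sum: -5u^4 - 14u^3 + 24u^2


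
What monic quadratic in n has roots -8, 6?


p(n) = (n + 8)(n - 6)
Expand: n^2 + 2n - 48


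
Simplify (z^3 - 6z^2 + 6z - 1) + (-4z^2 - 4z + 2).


Align terms by degree and add:
  z^3 - 6z^2 + 6z - 1
  -4z^2 - 4z + 2
= z^3 - 10z^2 + 2z + 1


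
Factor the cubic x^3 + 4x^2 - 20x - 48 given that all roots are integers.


Try integer roots (divisors of -48). x=4: p(4)=0.
Divide out (x - 4): quotient is x^2 + 8x + 12.
Factor the quadratic: (x + 2)(x + 6)
Result: (x - 4)(x + 2)(x + 6)


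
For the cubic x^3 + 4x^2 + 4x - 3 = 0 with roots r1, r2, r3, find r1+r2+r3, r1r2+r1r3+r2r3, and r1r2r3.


Monic cubic x^3+bx^2+cx+d=0: sum=-b, pairwise sum=c, product=-d.
b=4, c=4, d=-3
r1+r2+r3 = -4
r1r2+r1r3+r2r3 = 4
r1r2r3 = 3


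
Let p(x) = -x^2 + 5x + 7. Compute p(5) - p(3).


p(5) = 7
p(3) = 13
p(5) - p(3) = 7 - 13 = -6


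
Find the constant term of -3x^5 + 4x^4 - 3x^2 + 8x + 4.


Read off the constant term: 4


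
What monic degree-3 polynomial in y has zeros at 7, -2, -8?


p(y) = (y - 7)(y + 2)(y + 8)
Expand: y^3 + 3y^2 - 54y - 112


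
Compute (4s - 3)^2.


Expand (4s - 3)^2 by repeated multiplication:
= 16s^2 - 24s + 9


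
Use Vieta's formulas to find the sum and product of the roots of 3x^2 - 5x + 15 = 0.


For ax^2+bx+c=0: sum = -b/a, product = c/a.
a=3, b=-5, c=15
Sum = -(-5)/3 = 5/3
Product = (15)/3 = 5


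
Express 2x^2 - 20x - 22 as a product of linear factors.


Roots satisfy r1 + r2 = -b/a = 10 and r1*r2 = c/a = -11.
So r1 = 11, r2 = -1.
2x^2 - 20x - 22 = 2(x - r1)(x - r2) = 2(x - 11)(x + 1)


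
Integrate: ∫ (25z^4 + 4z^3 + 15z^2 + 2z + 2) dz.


Reverse power rule on each term:
  ∫ 25z^4 dz = 5z^5
  ∫ 4z^3 dz = z^4
  ∫ 15z^2 dz = 5z^3
  ∫ 2z dz = z^2
  ∫ 2 dz = 2z
F(z) = 5z^5 + z^4 + 5z^3 + z^2 + 2z + C


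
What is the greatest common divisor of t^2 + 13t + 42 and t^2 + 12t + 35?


Factor each:
  t^2 + 13t + 42 = (t + 7)(t + 6)
  t^2 + 12t + 35 = (t + 7)(t + 5)
Common monic factor: t + 7


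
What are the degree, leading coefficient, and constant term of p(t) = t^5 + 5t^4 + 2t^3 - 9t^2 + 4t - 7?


Highest power of t is 5, with coefficient 1. Constant term is -7.
Degree = 5, leading coefficient = 1, constant term = -7


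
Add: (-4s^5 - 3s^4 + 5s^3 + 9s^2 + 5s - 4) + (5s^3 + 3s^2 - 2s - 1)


Align terms by degree and add:
  -4s^5 - 3s^4 + 5s^3 + 9s^2 + 5s - 4
+ 5s^3 + 3s^2 - 2s - 1
= -4s^5 - 3s^4 + 10s^3 + 12s^2 + 3s - 5


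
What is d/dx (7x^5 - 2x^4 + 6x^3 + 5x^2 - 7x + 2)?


Apply the power rule term by term:
  d/dx(7x^5) = 35x^4
  d/dx(-2x^4) = -8x^3
  d/dx(6x^3) = 18x^2
  d/dx(5x^2) = 10x
  d/dx(-7x) = -7
  d/dx(2) = 0
p'(x) = 35x^4 - 8x^3 + 18x^2 + 10x - 7


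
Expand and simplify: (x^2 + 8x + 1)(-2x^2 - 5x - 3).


Distribute each term of the first polynomial:
  (x^2)(-2x^2 - 5x - 3) = -2x^4 - 5x^3 - 3x^2
  (8x)(-2x^2 - 5x - 3) = -16x^3 - 40x^2 - 24x
  (1)(-2x^2 - 5x - 3) = -2x^2 - 5x - 3
Sum: -2x^4 - 21x^3 - 45x^2 - 29x - 3


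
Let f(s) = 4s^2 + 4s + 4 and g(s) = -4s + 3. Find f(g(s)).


Substitute g(s) into f:
f(g(s)) = 4*(-4s + 3)^2 + 4*(-4s + 3) + 4
(-4s + 3)^2 = 16s^2 - 24s + 9
Expand and combine: 64s^2 - 112s + 52


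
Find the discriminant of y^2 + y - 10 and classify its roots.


D = b^2 - 4ac = (1)^2 - 4(1)(-10) = 1 + 40 = 41
Since D > 0: two distinct irrational roots


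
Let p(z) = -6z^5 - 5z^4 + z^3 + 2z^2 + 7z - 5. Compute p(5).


Using direct substitution:
  -6 * (5)^5 = -18750
  -5 * (5)^4 = -3125
  1 * (5)^3 = 125
  2 * (5)^2 = 50
  7 * (5)^1 = 35
  constant: -5
Sum = -18750 - 3125 + 125 + 50 + 35 - 5 = -21670


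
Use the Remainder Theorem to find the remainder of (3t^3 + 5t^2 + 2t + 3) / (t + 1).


By the Remainder Theorem, the remainder equals p(-1):
  3*(-1)^3 = -3
  5*(-1)^2 = 5
  2*(-1)^1 = -2
  constant: 3
Sum: -3 + 5 - 2 + 3 = 3


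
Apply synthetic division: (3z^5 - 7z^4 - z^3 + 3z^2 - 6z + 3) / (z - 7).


Synthetic division with c = 7. Coefficients: 3, -7, -1, 3, -6, 3
Bring down 3.
  3 * 7 = 21; 21 - 7 = 14
  14 * 7 = 98; 98 - 1 = 97
  97 * 7 = 679; 679 + 3 = 682
  682 * 7 = 4774; 4774 - 6 = 4768
  4768 * 7 = 33376; 33376 + 3 = 33379
Quotient: 3z^4 + 14z^3 + 97z^2 + 682z + 4768, Remainder: 33379


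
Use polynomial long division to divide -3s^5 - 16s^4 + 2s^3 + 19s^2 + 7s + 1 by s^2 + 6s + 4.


(-3s^5 - 16s^4 + 2s^3 + 19s^2 + 7s + 1) / (s^2 + 6s + 4)
Step 1: -3s^3 * (s^2 + 6s + 4) = -3s^5 - 18s^4 - 12s^3; subtract.
Step 2: 2s^2 * (s^2 + 6s + 4) = 2s^4 + 12s^3 + 8s^2; subtract.
Step 3: 2s * (s^2 + 6s + 4) = 2s^3 + 12s^2 + 8s; subtract.
Step 4: -1 * (s^2 + 6s + 4) = -s^2 - 6s - 4; subtract.
Quotient: -3s^3 + 2s^2 + 2s - 1, Remainder: 5s + 5


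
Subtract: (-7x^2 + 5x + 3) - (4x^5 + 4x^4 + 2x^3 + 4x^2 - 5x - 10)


Distribute the minus sign:
  (-7x^2 + 5x + 3)
- (4x^5 + 4x^4 + 2x^3 + 4x^2 - 5x - 10)
Negate second polynomial: -4x^5 - 4x^4 - 2x^3 - 4x^2 + 5x + 10
Add: -4x^5 - 4x^4 - 2x^3 - 11x^2 + 10x + 13


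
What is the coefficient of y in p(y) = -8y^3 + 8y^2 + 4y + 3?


Read off the coefficient of y: 4


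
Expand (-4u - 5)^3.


Expand (-4u - 5)^3 by repeated multiplication:
  (-4u - 5)^2 = 16u^2 + 40u + 25
= -64u^3 - 240u^2 - 300u - 125


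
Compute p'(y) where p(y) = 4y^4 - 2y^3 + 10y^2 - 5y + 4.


Apply the power rule term by term:
  d/dy(4y^4) = 16y^3
  d/dy(-2y^3) = -6y^2
  d/dy(10y^2) = 20y
  d/dy(-5y) = -5
  d/dy(4) = 0
p'(y) = 16y^3 - 6y^2 + 20y - 5


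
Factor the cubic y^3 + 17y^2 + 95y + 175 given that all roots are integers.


Try integer roots (divisors of 175). y=-7: p(-7)=0.
Divide out (y + 7): quotient is y^2 + 10y + 25.
Factor the quadratic: (y + 5)(y + 5)
Result: (y + 7)(y + 5)(y + 5)


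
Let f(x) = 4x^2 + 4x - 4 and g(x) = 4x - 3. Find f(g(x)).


Substitute g(x) into f:
f(g(x)) = 4*(4x - 3)^2 + 4*(4x - 3) + (-4)
(4x - 3)^2 = 16x^2 - 24x + 9
Expand and combine: 64x^2 - 80x + 20


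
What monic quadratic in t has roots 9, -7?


p(t) = (t - 9)(t + 7)
Expand: t^2 - 2t - 63


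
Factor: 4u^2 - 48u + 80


Roots satisfy r1 + r2 = -b/a = 12 and r1*r2 = c/a = 20.
So r1 = 2, r2 = 10.
4u^2 - 48u + 80 = 4(u - r1)(u - r2) = 4(u - 2)(u - 10)


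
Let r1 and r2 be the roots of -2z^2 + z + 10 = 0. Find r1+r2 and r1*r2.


For az^2+bz+c=0: sum = -b/a, product = c/a.
a=-2, b=1, c=10
Sum = -(1)/-2 = 1/2
Product = (10)/-2 = -5


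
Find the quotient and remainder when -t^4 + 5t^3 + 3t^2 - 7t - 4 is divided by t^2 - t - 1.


(-t^4 + 5t^3 + 3t^2 - 7t - 4) / (t^2 - t - 1)
Step 1: -t^2 * (t^2 - t - 1) = -t^4 + t^3 + t^2; subtract.
Step 2: 4t * (t^2 - t - 1) = 4t^3 - 4t^2 - 4t; subtract.
Step 3: 6 * (t^2 - t - 1) = 6t^2 - 6t - 6; subtract.
Quotient: -t^2 + 4t + 6, Remainder: 3t + 2


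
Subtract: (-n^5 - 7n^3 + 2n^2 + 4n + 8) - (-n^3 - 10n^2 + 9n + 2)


Distribute the minus sign:
  (-n^5 - 7n^3 + 2n^2 + 4n + 8)
- (-n^3 - 10n^2 + 9n + 2)
Negate second polynomial: n^3 + 10n^2 - 9n - 2
Add: -n^5 - 6n^3 + 12n^2 - 5n + 6


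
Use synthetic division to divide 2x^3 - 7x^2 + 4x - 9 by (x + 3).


Synthetic division with c = -3. Coefficients: 2, -7, 4, -9
Bring down 2.
  2 * -3 = -6; -6 - 7 = -13
  -13 * -3 = 39; 39 + 4 = 43
  43 * -3 = -129; -129 - 9 = -138
Quotient: 2x^2 - 13x + 43, Remainder: -138


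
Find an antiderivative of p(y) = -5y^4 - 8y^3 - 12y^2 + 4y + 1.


Reverse power rule on each term:
  ∫ -5y^4 dy = -y^5
  ∫ -8y^3 dy = -2y^4
  ∫ -12y^2 dy = -4y^3
  ∫ 4y dy = 2y^2
  ∫ 1 dy = y
F(y) = -y^5 - 2y^4 - 4y^3 + 2y^2 + y + C


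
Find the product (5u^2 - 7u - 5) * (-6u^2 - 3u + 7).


Distribute each term of the first polynomial:
  (5u^2)(-6u^2 - 3u + 7) = -30u^4 - 15u^3 + 35u^2
  (-7u)(-6u^2 - 3u + 7) = 42u^3 + 21u^2 - 49u
  (-5)(-6u^2 - 3u + 7) = 30u^2 + 15u - 35
Sum: -30u^4 + 27u^3 + 86u^2 - 34u - 35


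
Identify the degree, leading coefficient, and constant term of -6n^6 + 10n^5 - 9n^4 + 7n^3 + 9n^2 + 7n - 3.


Highest power of n is 6, with coefficient -6. Constant term is -3.
Degree = 6, leading coefficient = -6, constant term = -3


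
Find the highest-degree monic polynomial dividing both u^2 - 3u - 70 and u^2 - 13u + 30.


Factor each:
  u^2 - 3u - 70 = (u - 10)(u + 7)
  u^2 - 13u + 30 = (u - 10)(u - 3)
Common monic factor: u - 10


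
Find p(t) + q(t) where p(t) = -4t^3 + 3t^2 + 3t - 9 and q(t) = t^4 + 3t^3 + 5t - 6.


Align terms by degree and add:
  -4t^3 + 3t^2 + 3t - 9
+ t^4 + 3t^3 + 5t - 6
= t^4 - t^3 + 3t^2 + 8t - 15


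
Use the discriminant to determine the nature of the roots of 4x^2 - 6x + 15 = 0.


D = b^2 - 4ac = (-6)^2 - 4(4)(15) = 36 - 240 = -204
Since D < 0: two complex conjugate roots (no real roots)


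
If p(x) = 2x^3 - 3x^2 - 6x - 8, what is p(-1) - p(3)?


p(-1) = -7
p(3) = 1
p(-1) - p(3) = -7 - 1 = -8


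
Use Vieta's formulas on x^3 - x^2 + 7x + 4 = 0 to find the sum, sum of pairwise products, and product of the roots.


Monic cubic x^3+bx^2+cx+d=0: sum=-b, pairwise sum=c, product=-d.
b=-1, c=7, d=4
r1+r2+r3 = 1
r1r2+r1r3+r2r3 = 7
r1r2r3 = -4


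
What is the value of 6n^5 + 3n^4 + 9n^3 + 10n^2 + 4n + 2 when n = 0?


Using direct substitution:
  6 * (0)^5 = 0
  3 * (0)^4 = 0
  9 * (0)^3 = 0
  10 * (0)^2 = 0
  4 * (0)^1 = 0
  constant: 2
Sum = 0 + 0 + 0 + 0 + 0 + 2 = 2


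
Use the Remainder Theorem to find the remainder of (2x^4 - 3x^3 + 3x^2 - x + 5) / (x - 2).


By the Remainder Theorem, the remainder equals p(2):
  2*(2)^4 = 32
  -3*(2)^3 = -24
  3*(2)^2 = 12
  -1*(2)^1 = -2
  constant: 5
Sum: 32 - 24 + 12 - 2 + 5 = 23


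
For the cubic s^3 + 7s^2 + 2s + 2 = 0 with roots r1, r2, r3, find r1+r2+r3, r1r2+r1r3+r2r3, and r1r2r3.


Monic cubic s^3+bs^2+cs+d=0: sum=-b, pairwise sum=c, product=-d.
b=7, c=2, d=2
r1+r2+r3 = -7
r1r2+r1r3+r2r3 = 2
r1r2r3 = -2


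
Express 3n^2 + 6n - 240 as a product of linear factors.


Roots satisfy r1 + r2 = -b/a = -2 and r1*r2 = c/a = -80.
So r1 = -10, r2 = 8.
3n^2 + 6n - 240 = 3(n - r1)(n - r2) = 3(n + 10)(n - 8)


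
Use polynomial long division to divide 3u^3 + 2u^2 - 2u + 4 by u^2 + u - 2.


(3u^3 + 2u^2 - 2u + 4) / (u^2 + u - 2)
Step 1: 3u * (u^2 + u - 2) = 3u^3 + 3u^2 - 6u; subtract.
Step 2: -1 * (u^2 + u - 2) = -u^2 - u + 2; subtract.
Quotient: 3u - 1, Remainder: 5u + 2


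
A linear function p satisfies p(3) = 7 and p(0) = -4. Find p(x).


p(x) = mx + b. Using p(3)=7, p(0)=-4:
m = (7 + 4)/(3) = 11/3 = 11/3
b = 7 - m*(3) = 7 - 11 = -4
p(x) = (11/3)x - 4


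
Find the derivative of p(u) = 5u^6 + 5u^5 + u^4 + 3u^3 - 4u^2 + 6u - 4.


Apply the power rule term by term:
  d/du(5u^6) = 30u^5
  d/du(5u^5) = 25u^4
  d/du(u^4) = 4u^3
  d/du(3u^3) = 9u^2
  d/du(-4u^2) = -8u
  d/du(6u) = 6
  d/du(-4) = 0
p'(u) = 30u^5 + 25u^4 + 4u^3 + 9u^2 - 8u + 6


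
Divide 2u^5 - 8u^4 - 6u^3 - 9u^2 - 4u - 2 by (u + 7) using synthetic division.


Synthetic division with c = -7. Coefficients: 2, -8, -6, -9, -4, -2
Bring down 2.
  2 * -7 = -14; -14 - 8 = -22
  -22 * -7 = 154; 154 - 6 = 148
  148 * -7 = -1036; -1036 - 9 = -1045
  -1045 * -7 = 7315; 7315 - 4 = 7311
  7311 * -7 = -51177; -51177 - 2 = -51179
Quotient: 2u^4 - 22u^3 + 148u^2 - 1045u + 7311, Remainder: -51179


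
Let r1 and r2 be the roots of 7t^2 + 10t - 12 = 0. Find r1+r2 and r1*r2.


For at^2+bt+c=0: sum = -b/a, product = c/a.
a=7, b=10, c=-12
Sum = -(10)/7 = -10/7
Product = (-12)/7 = -12/7


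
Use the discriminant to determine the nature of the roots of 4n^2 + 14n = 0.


D = b^2 - 4ac = (14)^2 - 4(4)(0) = 196 = 196
Since D > 0: two distinct rational roots


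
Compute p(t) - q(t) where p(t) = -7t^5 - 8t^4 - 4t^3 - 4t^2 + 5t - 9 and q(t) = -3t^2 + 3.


Distribute the minus sign:
  (-7t^5 - 8t^4 - 4t^3 - 4t^2 + 5t - 9)
- (-3t^2 + 3)
Negate second polynomial: 3t^2 - 3
Add: -7t^5 - 8t^4 - 4t^3 - t^2 + 5t - 12


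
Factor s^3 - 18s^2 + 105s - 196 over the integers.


Try integer roots (divisors of -196). s=7: p(7)=0.
Divide out (s - 7): quotient is s^2 - 11s + 28.
Factor the quadratic: (s - 7)(s - 4)
Result: (s - 7)(s - 7)(s - 4)


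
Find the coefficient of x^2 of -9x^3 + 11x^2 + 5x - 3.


Read off the coefficient of x^2: 11


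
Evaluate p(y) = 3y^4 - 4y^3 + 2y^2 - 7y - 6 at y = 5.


Using direct substitution:
  3 * (5)^4 = 1875
  -4 * (5)^3 = -500
  2 * (5)^2 = 50
  -7 * (5)^1 = -35
  constant: -6
Sum = 1875 - 500 + 50 - 35 - 6 = 1384


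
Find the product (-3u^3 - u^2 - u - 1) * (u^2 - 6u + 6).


Distribute each term of the first polynomial:
  (-3u^3)(u^2 - 6u + 6) = -3u^5 + 18u^4 - 18u^3
  (-u^2)(u^2 - 6u + 6) = -u^4 + 6u^3 - 6u^2
  (-u)(u^2 - 6u + 6) = -u^3 + 6u^2 - 6u
  (-1)(u^2 - 6u + 6) = -u^2 + 6u - 6
Sum: -3u^5 + 17u^4 - 13u^3 - u^2 - 6


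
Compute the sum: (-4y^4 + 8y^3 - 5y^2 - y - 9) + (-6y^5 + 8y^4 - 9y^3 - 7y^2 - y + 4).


Align terms by degree and add:
  -4y^4 + 8y^3 - 5y^2 - y - 9
  -6y^5 + 8y^4 - 9y^3 - 7y^2 - y + 4
= -6y^5 + 4y^4 - y^3 - 12y^2 - 2y - 5


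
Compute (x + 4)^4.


Expand (x + 4)^4 by repeated multiplication:
  (x + 4)^2 = x^2 + 8x + 16
  (x + 4)^3 = x^3 + 12x^2 + 48x + 64
= x^4 + 16x^3 + 96x^2 + 256x + 256


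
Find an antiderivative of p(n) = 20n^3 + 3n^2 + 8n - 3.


Reverse power rule on each term:
  ∫ 20n^3 dn = 5n^4
  ∫ 3n^2 dn = n^3
  ∫ 8n dn = 4n^2
  ∫ -3 dn = -3n
F(n) = 5n^4 + n^3 + 4n^2 - 3n + C


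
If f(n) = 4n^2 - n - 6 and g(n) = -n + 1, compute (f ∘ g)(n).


Substitute g(n) into f:
f(g(n)) = 4*(-n + 1)^2 + (-1)*(-n + 1) + (-6)
(-n + 1)^2 = n^2 - 2n + 1
Expand and combine: 4n^2 - 7n - 3


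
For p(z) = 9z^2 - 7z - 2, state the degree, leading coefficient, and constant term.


Highest power of z is 2, with coefficient 9. Constant term is -2.
Degree = 2, leading coefficient = 9, constant term = -2


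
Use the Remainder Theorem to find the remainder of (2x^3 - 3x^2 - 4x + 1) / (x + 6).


By the Remainder Theorem, the remainder equals p(-6):
  2*(-6)^3 = -432
  -3*(-6)^2 = -108
  -4*(-6)^1 = 24
  constant: 1
Sum: -432 - 108 + 24 + 1 = -515


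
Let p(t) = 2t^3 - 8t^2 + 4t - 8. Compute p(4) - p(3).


p(4) = 8
p(3) = -14
p(4) - p(3) = 8 + 14 = 22


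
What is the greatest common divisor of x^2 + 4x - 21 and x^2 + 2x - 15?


Factor each:
  x^2 + 4x - 21 = (x - 3)(x + 7)
  x^2 + 2x - 15 = (x - 3)(x + 5)
Common monic factor: x - 3


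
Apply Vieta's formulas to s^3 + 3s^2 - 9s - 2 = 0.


Monic cubic s^3+bs^2+cs+d=0: sum=-b, pairwise sum=c, product=-d.
b=3, c=-9, d=-2
r1+r2+r3 = -3
r1r2+r1r3+r2r3 = -9
r1r2r3 = 2


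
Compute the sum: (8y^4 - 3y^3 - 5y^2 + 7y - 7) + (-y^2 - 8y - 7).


Align terms by degree and add:
  8y^4 - 3y^3 - 5y^2 + 7y - 7
  -y^2 - 8y - 7
= 8y^4 - 3y^3 - 6y^2 - y - 14


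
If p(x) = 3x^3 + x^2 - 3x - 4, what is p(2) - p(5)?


p(2) = 18
p(5) = 381
p(2) - p(5) = 18 - 381 = -363


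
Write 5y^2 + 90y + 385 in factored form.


Roots satisfy r1 + r2 = -b/a = -18 and r1*r2 = c/a = 77.
So r1 = -7, r2 = -11.
5y^2 + 90y + 385 = 5(y - r1)(y - r2) = 5(y + 7)(y + 11)


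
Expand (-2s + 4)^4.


Expand (-2s + 4)^4 by repeated multiplication:
  (-2s + 4)^2 = 4s^2 - 16s + 16
  (-2s + 4)^3 = -8s^3 + 48s^2 - 96s + 64
= 16s^4 - 128s^3 + 384s^2 - 512s + 256


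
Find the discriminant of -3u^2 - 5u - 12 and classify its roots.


D = b^2 - 4ac = (-5)^2 - 4(-3)(-12) = 25 - 144 = -119
Since D < 0: two complex conjugate roots (no real roots)


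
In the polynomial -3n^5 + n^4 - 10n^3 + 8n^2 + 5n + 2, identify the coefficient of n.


Read off the coefficient of n: 5


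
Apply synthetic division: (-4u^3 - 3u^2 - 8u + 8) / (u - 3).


Synthetic division with c = 3. Coefficients: -4, -3, -8, 8
Bring down -4.
  -4 * 3 = -12; -12 - 3 = -15
  -15 * 3 = -45; -45 - 8 = -53
  -53 * 3 = -159; -159 + 8 = -151
Quotient: -4u^2 - 15u - 53, Remainder: -151


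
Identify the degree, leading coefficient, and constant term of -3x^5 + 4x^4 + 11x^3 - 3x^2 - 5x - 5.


Highest power of x is 5, with coefficient -3. Constant term is -5.
Degree = 5, leading coefficient = -3, constant term = -5


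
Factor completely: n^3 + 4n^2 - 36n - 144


Try integer roots (divisors of -144). n=-6: p(-6)=0.
Divide out (n + 6): quotient is n^2 - 2n - 24.
Factor the quadratic: (n + 4)(n - 6)
Result: (n + 6)(n + 4)(n - 6)


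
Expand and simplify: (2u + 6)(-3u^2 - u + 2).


Distribute each term of the first polynomial:
  (2u)(-3u^2 - u + 2) = -6u^3 - 2u^2 + 4u
  (6)(-3u^2 - u + 2) = -18u^2 - 6u + 12
Sum: -6u^3 - 20u^2 - 2u + 12


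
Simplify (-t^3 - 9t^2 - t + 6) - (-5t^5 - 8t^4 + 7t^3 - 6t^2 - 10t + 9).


Distribute the minus sign:
  (-t^3 - 9t^2 - t + 6)
- (-5t^5 - 8t^4 + 7t^3 - 6t^2 - 10t + 9)
Negate second polynomial: 5t^5 + 8t^4 - 7t^3 + 6t^2 + 10t - 9
Add: 5t^5 + 8t^4 - 8t^3 - 3t^2 + 9t - 3


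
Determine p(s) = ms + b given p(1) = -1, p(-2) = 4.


p(s) = ms + b. Using p(1)=-1, p(-2)=4:
m = (-1 - 4)/(1 + 2) = -5/3 = -5/3
b = -1 - m*(1) = -1 + 5/3 = 2/3
p(s) = -(5/3)s + (2/3)


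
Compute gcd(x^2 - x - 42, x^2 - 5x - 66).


Factor each:
  x^2 - x - 42 = (x + 6)(x - 7)
  x^2 - 5x - 66 = (x + 6)(x - 11)
Common monic factor: x + 6


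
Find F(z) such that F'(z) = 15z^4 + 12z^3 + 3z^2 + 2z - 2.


Reverse power rule on each term:
  ∫ 15z^4 dz = 3z^5
  ∫ 12z^3 dz = 3z^4
  ∫ 3z^2 dz = z^3
  ∫ 2z dz = z^2
  ∫ -2 dz = -2z
F(z) = 3z^5 + 3z^4 + z^3 + z^2 - 2z + C


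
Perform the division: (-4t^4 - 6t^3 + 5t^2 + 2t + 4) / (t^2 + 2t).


(-4t^4 - 6t^3 + 5t^2 + 2t + 4) / (t^2 + 2t)
Step 1: -4t^2 * (t^2 + 2t) = -4t^4 - 8t^3; subtract.
Step 2: 2t * (t^2 + 2t) = 2t^3 + 4t^2; subtract.
Step 3: 1 * (t^2 + 2t) = t^2 + 2t; subtract.
Quotient: -4t^2 + 2t + 1, Remainder: 4


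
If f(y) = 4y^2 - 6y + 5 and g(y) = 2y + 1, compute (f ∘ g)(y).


Substitute g(y) into f:
f(g(y)) = 4*(2y + 1)^2 + (-6)*(2y + 1) + 5
(2y + 1)^2 = 4y^2 + 4y + 1
Expand and combine: 16y^2 + 4y + 3


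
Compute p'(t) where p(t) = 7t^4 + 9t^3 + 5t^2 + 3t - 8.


Apply the power rule term by term:
  d/dt(7t^4) = 28t^3
  d/dt(9t^3) = 27t^2
  d/dt(5t^2) = 10t
  d/dt(3t) = 3
  d/dt(-8) = 0
p'(t) = 28t^3 + 27t^2 + 10t + 3


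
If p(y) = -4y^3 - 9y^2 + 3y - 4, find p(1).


Using direct substitution:
  -4 * (1)^3 = -4
  -9 * (1)^2 = -9
  3 * (1)^1 = 3
  constant: -4
Sum = -4 - 9 + 3 - 4 = -14


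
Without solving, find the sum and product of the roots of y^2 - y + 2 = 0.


For ay^2+by+c=0: sum = -b/a, product = c/a.
a=1, b=-1, c=2
Sum = -(-1)/1 = 1
Product = (2)/1 = 2


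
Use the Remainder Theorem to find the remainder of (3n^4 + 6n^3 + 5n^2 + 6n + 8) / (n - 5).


By the Remainder Theorem, the remainder equals p(5):
  3*(5)^4 = 1875
  6*(5)^3 = 750
  5*(5)^2 = 125
  6*(5)^1 = 30
  constant: 8
Sum: 1875 + 750 + 125 + 30 + 8 = 2788


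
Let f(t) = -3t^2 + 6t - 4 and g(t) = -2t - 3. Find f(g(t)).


Substitute g(t) into f:
f(g(t)) = -3*(-2t - 3)^2 + 6*(-2t - 3) + (-4)
(-2t - 3)^2 = 4t^2 + 12t + 9
Expand and combine: -12t^2 - 48t - 49


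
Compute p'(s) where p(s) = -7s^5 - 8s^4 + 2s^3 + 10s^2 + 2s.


Apply the power rule term by term:
  d/ds(-7s^5) = -35s^4
  d/ds(-8s^4) = -32s^3
  d/ds(2s^3) = 6s^2
  d/ds(10s^2) = 20s
  d/ds(2s) = 2
p'(s) = -35s^4 - 32s^3 + 6s^2 + 20s + 2


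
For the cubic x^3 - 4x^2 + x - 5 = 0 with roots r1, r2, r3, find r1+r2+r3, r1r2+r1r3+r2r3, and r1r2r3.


Monic cubic x^3+bx^2+cx+d=0: sum=-b, pairwise sum=c, product=-d.
b=-4, c=1, d=-5
r1+r2+r3 = 4
r1r2+r1r3+r2r3 = 1
r1r2r3 = 5


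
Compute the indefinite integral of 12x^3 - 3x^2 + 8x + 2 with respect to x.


Reverse power rule on each term:
  ∫ 12x^3 dx = 3x^4
  ∫ -3x^2 dx = -x^3
  ∫ 8x dx = 4x^2
  ∫ 2 dx = 2x
F(x) = 3x^4 - x^3 + 4x^2 + 2x + C


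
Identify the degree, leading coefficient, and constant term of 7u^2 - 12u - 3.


Highest power of u is 2, with coefficient 7. Constant term is -3.
Degree = 2, leading coefficient = 7, constant term = -3


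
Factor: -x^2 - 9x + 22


Roots satisfy r1 + r2 = -b/a = -9 and r1*r2 = c/a = -22.
So r1 = 2, r2 = -11.
-x^2 - 9x + 22 = -(x - r1)(x - r2) = -(x - 2)(x + 11)


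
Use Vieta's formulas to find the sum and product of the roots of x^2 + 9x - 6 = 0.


For ax^2+bx+c=0: sum = -b/a, product = c/a.
a=1, b=9, c=-6
Sum = -(9)/1 = -9
Product = (-6)/1 = -6


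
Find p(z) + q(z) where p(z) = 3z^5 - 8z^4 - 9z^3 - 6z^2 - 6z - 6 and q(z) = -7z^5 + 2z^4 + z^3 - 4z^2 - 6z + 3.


Align terms by degree and add:
  3z^5 - 8z^4 - 9z^3 - 6z^2 - 6z - 6
  -7z^5 + 2z^4 + z^3 - 4z^2 - 6z + 3
= -4z^5 - 6z^4 - 8z^3 - 10z^2 - 12z - 3


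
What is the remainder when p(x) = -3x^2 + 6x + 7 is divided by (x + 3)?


By the Remainder Theorem, the remainder equals p(-3):
  -3*(-3)^2 = -27
  6*(-3)^1 = -18
  constant: 7
Sum: -27 - 18 + 7 = -38


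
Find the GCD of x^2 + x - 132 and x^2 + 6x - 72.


Factor each:
  x^2 + x - 132 = (x + 12)(x - 11)
  x^2 + 6x - 72 = (x + 12)(x - 6)
Common monic factor: x + 12


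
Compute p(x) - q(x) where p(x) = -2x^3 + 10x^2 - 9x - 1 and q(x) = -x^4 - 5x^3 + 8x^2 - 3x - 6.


Distribute the minus sign:
  (-2x^3 + 10x^2 - 9x - 1)
- (-x^4 - 5x^3 + 8x^2 - 3x - 6)
Negate second polynomial: x^4 + 5x^3 - 8x^2 + 3x + 6
Add: x^4 + 3x^3 + 2x^2 - 6x + 5


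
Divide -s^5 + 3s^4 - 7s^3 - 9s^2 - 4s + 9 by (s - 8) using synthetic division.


Synthetic division with c = 8. Coefficients: -1, 3, -7, -9, -4, 9
Bring down -1.
  -1 * 8 = -8; -8 + 3 = -5
  -5 * 8 = -40; -40 - 7 = -47
  -47 * 8 = -376; -376 - 9 = -385
  -385 * 8 = -3080; -3080 - 4 = -3084
  -3084 * 8 = -24672; -24672 + 9 = -24663
Quotient: -s^4 - 5s^3 - 47s^2 - 385s - 3084, Remainder: -24663


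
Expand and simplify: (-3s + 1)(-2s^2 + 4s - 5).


Distribute each term of the first polynomial:
  (-3s)(-2s^2 + 4s - 5) = 6s^3 - 12s^2 + 15s
  (1)(-2s^2 + 4s - 5) = -2s^2 + 4s - 5
Sum: 6s^3 - 14s^2 + 19s - 5


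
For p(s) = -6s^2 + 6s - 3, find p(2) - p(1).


p(2) = -15
p(1) = -3
p(2) - p(1) = -15 + 3 = -12


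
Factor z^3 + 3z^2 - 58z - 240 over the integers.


Try integer roots (divisors of -240). z=8: p(8)=0.
Divide out (z - 8): quotient is z^2 + 11z + 30.
Factor the quadratic: (z + 5)(z + 6)
Result: (z - 8)(z + 5)(z + 6)
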